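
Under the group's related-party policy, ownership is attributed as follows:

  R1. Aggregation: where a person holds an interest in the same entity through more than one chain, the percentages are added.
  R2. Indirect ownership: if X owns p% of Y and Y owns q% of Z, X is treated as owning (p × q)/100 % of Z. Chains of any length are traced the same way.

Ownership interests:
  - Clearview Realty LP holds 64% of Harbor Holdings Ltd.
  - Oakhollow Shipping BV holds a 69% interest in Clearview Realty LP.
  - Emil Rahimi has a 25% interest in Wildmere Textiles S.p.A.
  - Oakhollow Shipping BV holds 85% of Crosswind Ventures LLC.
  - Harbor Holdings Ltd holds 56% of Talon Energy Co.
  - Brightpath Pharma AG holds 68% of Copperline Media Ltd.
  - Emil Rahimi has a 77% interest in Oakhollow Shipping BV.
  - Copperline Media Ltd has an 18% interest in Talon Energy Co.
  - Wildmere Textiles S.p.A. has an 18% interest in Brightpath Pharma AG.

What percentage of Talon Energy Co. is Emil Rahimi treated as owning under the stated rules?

19.592592%

Chain via Oakhollow Shipping BV → Clearview Realty LP → Harbor Holdings Ltd (R2): 77% × 69% × 64% × 56% = 19.041792% of Talon Energy Co.
Chain via Wildmere Textiles S.p.A. → Brightpath Pharma AG → Copperline Media Ltd (R2): 25% × 18% × 68% × 18% = 0.5508% of Talon Energy Co.
Aggregating (R1): 19.041792% + 0.5508% = 19.592592%.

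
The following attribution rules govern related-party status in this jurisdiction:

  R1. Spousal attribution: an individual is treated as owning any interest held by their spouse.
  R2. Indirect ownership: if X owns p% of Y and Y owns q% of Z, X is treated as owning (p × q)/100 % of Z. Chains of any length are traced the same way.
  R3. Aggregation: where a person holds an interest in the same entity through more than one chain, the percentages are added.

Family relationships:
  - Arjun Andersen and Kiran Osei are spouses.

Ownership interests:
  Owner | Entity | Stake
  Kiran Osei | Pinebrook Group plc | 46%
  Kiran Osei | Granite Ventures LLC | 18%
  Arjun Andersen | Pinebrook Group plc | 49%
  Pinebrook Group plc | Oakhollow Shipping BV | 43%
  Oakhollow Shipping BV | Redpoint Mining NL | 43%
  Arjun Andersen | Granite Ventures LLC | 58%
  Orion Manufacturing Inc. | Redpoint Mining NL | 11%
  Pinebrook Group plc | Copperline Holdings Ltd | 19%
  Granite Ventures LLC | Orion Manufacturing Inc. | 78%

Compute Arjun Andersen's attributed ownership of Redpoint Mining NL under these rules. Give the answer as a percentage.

24.0863%

By spousal attribution (R1), Arjun Andersen is treated as also owning Kiran Osei's interest in Pinebrook Group plc, giving 49% + 46% = 95%.
By spousal attribution (R1), Arjun Andersen is treated as also owning Kiran Osei's interest in Granite Ventures LLC, giving 58% + 18% = 76%.
Chain via Pinebrook Group plc → Oakhollow Shipping BV (R2): 95% × 43% × 43% = 17.5655% of Redpoint Mining NL.
Chain via Granite Ventures LLC → Orion Manufacturing Inc. (R2): 76% × 78% × 11% = 6.5208% of Redpoint Mining NL.
Aggregating (R3): 17.5655% + 6.5208% = 24.0863%.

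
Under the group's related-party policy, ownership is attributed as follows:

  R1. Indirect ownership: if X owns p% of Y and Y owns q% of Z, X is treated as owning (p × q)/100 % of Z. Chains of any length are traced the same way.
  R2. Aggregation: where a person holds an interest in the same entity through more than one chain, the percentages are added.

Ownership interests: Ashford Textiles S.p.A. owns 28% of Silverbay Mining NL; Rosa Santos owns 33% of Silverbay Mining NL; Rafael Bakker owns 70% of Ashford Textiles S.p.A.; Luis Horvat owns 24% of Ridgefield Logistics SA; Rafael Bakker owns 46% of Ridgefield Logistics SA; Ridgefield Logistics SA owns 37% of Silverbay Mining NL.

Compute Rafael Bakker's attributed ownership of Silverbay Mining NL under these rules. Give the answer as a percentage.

Chain via Ashford Textiles S.p.A. (R1): 70% × 28% = 19.6% of Silverbay Mining NL.
Chain via Ridgefield Logistics SA (R1): 46% × 37% = 17.02% of Silverbay Mining NL.
Aggregating (R2): 19.6% + 17.02% = 36.62%.

36.62%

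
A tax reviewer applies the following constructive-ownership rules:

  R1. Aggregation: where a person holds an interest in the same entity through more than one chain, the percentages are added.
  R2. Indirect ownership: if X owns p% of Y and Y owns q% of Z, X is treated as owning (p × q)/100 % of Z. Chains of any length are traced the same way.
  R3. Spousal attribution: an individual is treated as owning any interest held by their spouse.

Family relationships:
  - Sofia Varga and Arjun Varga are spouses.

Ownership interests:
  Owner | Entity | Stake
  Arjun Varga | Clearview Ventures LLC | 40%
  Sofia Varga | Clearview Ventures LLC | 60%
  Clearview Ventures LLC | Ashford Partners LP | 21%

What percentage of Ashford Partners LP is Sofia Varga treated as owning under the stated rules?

21%

By spousal attribution (R3), Sofia Varga is treated as also owning Arjun Varga's interest in Clearview Ventures LLC, giving 60% + 40% = 100%.
Chain via Clearview Ventures LLC (R2): 100% × 21% = 21% of Ashford Partners LP.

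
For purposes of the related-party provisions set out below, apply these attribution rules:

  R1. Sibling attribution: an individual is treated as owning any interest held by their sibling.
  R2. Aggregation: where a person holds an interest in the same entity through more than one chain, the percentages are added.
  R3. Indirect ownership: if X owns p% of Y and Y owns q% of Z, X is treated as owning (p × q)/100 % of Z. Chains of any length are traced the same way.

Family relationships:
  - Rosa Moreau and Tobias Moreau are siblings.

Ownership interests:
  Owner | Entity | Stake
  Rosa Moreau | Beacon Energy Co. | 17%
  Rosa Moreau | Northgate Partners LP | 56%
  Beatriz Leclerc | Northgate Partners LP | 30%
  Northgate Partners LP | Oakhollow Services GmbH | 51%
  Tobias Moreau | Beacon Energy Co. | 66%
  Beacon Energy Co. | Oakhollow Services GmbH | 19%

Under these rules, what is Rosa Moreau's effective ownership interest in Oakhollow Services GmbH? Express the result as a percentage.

44.33%

By sibling attribution (R1), Rosa Moreau is treated as also owning Tobias Moreau's interest in Beacon Energy Co, giving 17% + 66% = 83%.
Chain via Beacon Energy Co. (R3): 83% × 19% = 15.77% of Oakhollow Services GmbH.
Chain via Northgate Partners LP (R3): 56% × 51% = 28.56% of Oakhollow Services GmbH.
Aggregating (R2): 15.77% + 28.56% = 44.33%.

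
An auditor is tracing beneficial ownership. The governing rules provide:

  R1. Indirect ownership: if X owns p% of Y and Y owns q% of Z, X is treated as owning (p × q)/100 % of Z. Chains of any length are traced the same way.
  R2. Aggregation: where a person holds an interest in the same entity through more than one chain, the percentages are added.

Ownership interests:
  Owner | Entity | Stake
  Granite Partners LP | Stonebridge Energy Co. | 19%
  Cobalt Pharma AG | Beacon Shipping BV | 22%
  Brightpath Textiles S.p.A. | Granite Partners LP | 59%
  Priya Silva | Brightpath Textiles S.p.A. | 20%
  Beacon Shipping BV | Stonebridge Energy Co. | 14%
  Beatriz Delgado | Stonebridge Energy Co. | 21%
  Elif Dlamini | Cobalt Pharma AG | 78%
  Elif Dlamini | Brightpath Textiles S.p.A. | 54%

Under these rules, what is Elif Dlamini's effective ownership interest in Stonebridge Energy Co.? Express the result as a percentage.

Chain via Cobalt Pharma AG → Beacon Shipping BV (R1): 78% × 22% × 14% = 2.4024% of Stonebridge Energy Co.
Chain via Brightpath Textiles S.p.A. → Granite Partners LP (R1): 54% × 59% × 19% = 6.0534% of Stonebridge Energy Co.
Aggregating (R2): 2.4024% + 6.0534% = 8.4558%.

8.4558%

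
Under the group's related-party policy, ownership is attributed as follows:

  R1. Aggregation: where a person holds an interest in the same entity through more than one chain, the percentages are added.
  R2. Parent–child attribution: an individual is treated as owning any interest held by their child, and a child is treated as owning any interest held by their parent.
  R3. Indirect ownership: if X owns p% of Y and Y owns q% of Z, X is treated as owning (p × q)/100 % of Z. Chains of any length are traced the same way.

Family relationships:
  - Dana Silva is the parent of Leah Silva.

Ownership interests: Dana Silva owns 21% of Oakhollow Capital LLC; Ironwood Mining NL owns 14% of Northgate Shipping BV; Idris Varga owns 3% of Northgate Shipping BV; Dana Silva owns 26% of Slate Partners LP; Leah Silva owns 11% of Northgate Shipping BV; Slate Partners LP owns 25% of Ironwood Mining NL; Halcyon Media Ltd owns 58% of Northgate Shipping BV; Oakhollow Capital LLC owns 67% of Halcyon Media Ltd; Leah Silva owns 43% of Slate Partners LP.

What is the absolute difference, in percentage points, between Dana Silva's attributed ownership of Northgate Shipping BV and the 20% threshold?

1.5756

By parent–child attribution (R2), Dana Silva is treated as also owning Leah Silva's interest in Slate Partners LP, giving 26% + 43% = 69%.
By parent–child attribution (R2), Dana Silva is treated as owning Leah Silva's 11% interest in Northgate Shipping BV.
Chain via Slate Partners LP → Ironwood Mining NL (R3): 69% × 25% × 14% = 2.415% of Northgate Shipping BV.
Chain via Oakhollow Capital LLC → Halcyon Media Ltd (R3): 21% × 67% × 58% = 8.1606% of Northgate Shipping BV.
Direct interest in Northgate Shipping BV: 11%.
Aggregating (R1): 2.415% + 8.1606% + 11% = 21.5756%.
21.5756% exceeds the 20% threshold by 1.5756 percentage points.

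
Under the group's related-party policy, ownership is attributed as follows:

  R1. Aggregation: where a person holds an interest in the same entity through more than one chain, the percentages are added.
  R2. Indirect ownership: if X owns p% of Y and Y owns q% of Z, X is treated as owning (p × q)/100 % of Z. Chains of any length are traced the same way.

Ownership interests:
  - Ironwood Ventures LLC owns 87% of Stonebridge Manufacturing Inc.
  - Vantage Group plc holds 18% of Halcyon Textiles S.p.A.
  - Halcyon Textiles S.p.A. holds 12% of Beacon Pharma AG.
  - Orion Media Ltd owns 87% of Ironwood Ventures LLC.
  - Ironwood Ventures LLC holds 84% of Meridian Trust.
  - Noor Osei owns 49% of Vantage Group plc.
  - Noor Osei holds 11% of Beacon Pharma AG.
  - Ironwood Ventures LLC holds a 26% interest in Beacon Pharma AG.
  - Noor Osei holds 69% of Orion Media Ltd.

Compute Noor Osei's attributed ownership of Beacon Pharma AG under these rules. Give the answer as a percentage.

Chain via Orion Media Ltd → Ironwood Ventures LLC (R2): 69% × 87% × 26% = 15.6078% of Beacon Pharma AG.
Chain via Vantage Group plc → Halcyon Textiles S.p.A. (R2): 49% × 18% × 12% = 1.0584% of Beacon Pharma AG.
Direct interest in Beacon Pharma AG: 11%.
Aggregating (R1): 15.6078% + 1.0584% + 11% = 27.6662%.

27.6662%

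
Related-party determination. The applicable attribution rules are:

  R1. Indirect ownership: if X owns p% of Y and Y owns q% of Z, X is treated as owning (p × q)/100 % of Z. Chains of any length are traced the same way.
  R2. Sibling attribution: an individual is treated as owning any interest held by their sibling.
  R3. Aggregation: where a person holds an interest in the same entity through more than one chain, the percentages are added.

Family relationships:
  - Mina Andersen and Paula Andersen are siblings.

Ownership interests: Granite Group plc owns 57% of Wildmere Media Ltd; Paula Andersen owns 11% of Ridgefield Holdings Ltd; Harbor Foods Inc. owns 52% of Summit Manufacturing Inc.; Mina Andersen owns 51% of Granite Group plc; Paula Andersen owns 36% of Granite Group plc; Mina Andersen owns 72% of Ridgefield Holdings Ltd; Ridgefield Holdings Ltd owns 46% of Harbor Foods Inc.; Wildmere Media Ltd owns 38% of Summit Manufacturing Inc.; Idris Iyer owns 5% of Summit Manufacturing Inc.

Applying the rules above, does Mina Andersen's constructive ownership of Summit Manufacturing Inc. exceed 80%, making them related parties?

By sibling attribution (R2), Mina Andersen is treated as also owning Paula Andersen's interest in Ridgefield Holdings Ltd, giving 72% + 11% = 83%.
By sibling attribution (R2), Mina Andersen is treated as also owning Paula Andersen's interest in Granite Group plc, giving 51% + 36% = 87%.
Chain via Ridgefield Holdings Ltd → Harbor Foods Inc. (R1): 83% × 46% × 52% = 19.8536% of Summit Manufacturing Inc.
Chain via Granite Group plc → Wildmere Media Ltd (R1): 87% × 57% × 38% = 18.8442% of Summit Manufacturing Inc.
Aggregating (R3): 19.8536% + 18.8442% = 38.6978%.
38.6978% does not exceed the 80% threshold, so Mina is not a related party to Summit Manufacturing Inc.

No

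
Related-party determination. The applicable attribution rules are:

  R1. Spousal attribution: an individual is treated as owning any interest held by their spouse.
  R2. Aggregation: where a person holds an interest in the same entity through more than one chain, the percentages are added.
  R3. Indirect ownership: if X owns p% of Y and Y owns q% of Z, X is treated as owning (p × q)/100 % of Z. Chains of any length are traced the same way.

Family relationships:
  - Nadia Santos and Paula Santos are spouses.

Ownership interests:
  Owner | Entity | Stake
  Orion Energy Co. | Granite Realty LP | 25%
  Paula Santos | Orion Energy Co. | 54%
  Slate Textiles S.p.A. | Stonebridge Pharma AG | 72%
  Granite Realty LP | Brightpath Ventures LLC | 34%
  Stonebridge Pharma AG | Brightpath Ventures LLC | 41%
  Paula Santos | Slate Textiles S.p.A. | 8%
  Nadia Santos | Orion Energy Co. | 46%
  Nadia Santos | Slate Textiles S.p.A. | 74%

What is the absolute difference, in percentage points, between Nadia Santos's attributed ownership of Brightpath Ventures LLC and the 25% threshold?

By spousal attribution (R1), Nadia Santos is treated as also owning Paula Santos's interest in Orion Energy Co, giving 46% + 54% = 100%.
By spousal attribution (R1), Nadia Santos is treated as also owning Paula Santos's interest in Slate Textiles S.p.A, giving 74% + 8% = 82%.
Chain via Orion Energy Co. → Granite Realty LP (R3): 100% × 25% × 34% = 8.5% of Brightpath Ventures LLC.
Chain via Slate Textiles S.p.A. → Stonebridge Pharma AG (R3): 82% × 72% × 41% = 24.2064% of Brightpath Ventures LLC.
Aggregating (R2): 8.5% + 24.2064% = 32.7064%.
32.7064% exceeds the 25% threshold by 7.7064 percentage points.

7.7064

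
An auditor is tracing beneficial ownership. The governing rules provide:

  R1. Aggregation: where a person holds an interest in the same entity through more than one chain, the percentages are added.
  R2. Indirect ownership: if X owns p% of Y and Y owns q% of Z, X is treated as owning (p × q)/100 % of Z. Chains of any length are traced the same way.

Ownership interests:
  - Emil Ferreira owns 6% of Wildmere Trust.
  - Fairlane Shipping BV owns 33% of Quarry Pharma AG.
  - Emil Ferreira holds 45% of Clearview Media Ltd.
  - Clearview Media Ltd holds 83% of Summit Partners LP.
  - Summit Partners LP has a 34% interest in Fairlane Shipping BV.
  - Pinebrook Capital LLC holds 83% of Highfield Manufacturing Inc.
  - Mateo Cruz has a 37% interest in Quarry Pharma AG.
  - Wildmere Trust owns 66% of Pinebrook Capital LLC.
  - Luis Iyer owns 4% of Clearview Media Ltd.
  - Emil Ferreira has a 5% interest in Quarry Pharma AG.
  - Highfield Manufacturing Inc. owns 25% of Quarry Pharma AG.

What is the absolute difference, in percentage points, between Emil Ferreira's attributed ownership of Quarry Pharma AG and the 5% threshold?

5.01237

Chain via Clearview Media Ltd → Summit Partners LP → Fairlane Shipping BV (R2): 45% × 83% × 34% × 33% = 4.19067% of Quarry Pharma AG.
Chain via Wildmere Trust → Pinebrook Capital LLC → Highfield Manufacturing Inc. (R2): 6% × 66% × 83% × 25% = 0.8217% of Quarry Pharma AG.
Direct interest in Quarry Pharma AG: 5%.
Aggregating (R1): 4.19067% + 0.8217% + 5% = 10.01237%.
10.01237% exceeds the 5% threshold by 5.01237 percentage points.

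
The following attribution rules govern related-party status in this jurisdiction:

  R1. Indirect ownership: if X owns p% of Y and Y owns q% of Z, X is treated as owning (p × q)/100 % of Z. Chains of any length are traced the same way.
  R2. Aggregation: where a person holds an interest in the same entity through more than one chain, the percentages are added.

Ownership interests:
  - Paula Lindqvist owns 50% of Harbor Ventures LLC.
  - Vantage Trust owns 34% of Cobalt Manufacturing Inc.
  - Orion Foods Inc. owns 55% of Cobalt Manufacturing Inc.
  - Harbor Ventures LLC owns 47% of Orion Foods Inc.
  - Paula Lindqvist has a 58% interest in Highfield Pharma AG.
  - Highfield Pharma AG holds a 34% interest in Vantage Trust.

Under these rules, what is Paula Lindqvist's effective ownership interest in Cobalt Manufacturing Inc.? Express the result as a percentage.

19.6298%

Chain via Harbor Ventures LLC → Orion Foods Inc. (R1): 50% × 47% × 55% = 12.925% of Cobalt Manufacturing Inc.
Chain via Highfield Pharma AG → Vantage Trust (R1): 58% × 34% × 34% = 6.7048% of Cobalt Manufacturing Inc.
Aggregating (R2): 12.925% + 6.7048% = 19.6298%.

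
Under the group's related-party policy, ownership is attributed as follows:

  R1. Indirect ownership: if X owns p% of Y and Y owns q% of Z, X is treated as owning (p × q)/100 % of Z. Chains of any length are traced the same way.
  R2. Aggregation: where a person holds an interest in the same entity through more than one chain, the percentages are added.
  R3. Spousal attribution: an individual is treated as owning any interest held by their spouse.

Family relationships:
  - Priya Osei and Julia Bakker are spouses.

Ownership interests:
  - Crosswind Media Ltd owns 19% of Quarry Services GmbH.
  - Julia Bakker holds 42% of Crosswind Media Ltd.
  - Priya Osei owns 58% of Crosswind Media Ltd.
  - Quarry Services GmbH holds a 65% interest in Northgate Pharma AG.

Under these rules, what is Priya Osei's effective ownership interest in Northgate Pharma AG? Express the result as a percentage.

12.35%

By spousal attribution (R3), Priya Osei is treated as also owning Julia Bakker's interest in Crosswind Media Ltd, giving 58% + 42% = 100%.
Chain via Crosswind Media Ltd → Quarry Services GmbH (R1): 100% × 19% × 65% = 12.35% of Northgate Pharma AG.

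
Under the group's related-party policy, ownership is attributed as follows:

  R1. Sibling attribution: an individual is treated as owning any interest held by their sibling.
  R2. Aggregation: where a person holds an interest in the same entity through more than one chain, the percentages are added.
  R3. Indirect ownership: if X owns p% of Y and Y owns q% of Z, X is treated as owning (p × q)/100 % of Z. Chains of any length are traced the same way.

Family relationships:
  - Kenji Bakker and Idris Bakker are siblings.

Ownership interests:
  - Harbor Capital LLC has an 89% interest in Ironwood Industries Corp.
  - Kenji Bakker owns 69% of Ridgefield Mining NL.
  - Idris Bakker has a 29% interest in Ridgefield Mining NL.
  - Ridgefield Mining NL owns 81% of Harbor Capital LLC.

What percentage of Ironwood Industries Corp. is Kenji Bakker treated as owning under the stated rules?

By sibling attribution (R1), Kenji Bakker is treated as also owning Idris Bakker's interest in Ridgefield Mining NL, giving 69% + 29% = 98%.
Chain via Ridgefield Mining NL → Harbor Capital LLC (R3): 98% × 81% × 89% = 70.6482% of Ironwood Industries Corp.

70.6482%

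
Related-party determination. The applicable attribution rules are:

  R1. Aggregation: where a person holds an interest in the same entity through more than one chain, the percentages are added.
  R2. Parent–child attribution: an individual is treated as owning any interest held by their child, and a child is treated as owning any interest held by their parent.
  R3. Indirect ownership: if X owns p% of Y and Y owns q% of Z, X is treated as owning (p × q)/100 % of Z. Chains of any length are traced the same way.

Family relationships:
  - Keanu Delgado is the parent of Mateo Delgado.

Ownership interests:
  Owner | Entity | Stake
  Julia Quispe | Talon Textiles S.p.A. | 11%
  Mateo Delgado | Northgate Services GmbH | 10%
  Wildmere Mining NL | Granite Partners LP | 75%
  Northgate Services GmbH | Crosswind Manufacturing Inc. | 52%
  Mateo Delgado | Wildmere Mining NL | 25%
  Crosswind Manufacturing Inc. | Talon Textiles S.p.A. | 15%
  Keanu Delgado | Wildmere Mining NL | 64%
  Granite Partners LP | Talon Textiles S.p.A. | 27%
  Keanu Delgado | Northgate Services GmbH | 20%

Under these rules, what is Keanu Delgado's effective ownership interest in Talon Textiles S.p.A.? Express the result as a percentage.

20.3625%

By parent–child attribution (R2), Keanu Delgado is treated as also owning Mateo Delgado's interest in Wildmere Mining NL, giving 64% + 25% = 89%.
By parent–child attribution (R2), Keanu Delgado is treated as also owning Mateo Delgado's interest in Northgate Services GmbH, giving 20% + 10% = 30%.
Chain via Wildmere Mining NL → Granite Partners LP (R3): 89% × 75% × 27% = 18.0225% of Talon Textiles S.p.A.
Chain via Northgate Services GmbH → Crosswind Manufacturing Inc. (R3): 30% × 52% × 15% = 2.34% of Talon Textiles S.p.A.
Aggregating (R1): 18.0225% + 2.34% = 20.3625%.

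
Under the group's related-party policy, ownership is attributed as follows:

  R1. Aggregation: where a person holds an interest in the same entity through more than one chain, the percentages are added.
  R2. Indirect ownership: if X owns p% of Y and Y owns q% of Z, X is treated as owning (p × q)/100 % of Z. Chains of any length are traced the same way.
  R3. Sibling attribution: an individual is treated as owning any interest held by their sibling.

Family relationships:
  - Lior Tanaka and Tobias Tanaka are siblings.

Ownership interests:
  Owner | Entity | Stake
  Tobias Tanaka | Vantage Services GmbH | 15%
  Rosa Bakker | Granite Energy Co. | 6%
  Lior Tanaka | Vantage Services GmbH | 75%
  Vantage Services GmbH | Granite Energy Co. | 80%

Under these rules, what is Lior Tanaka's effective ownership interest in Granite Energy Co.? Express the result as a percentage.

72%

By sibling attribution (R3), Lior Tanaka is treated as also owning Tobias Tanaka's interest in Vantage Services GmbH, giving 75% + 15% = 90%.
Chain via Vantage Services GmbH (R2): 90% × 80% = 72% of Granite Energy Co.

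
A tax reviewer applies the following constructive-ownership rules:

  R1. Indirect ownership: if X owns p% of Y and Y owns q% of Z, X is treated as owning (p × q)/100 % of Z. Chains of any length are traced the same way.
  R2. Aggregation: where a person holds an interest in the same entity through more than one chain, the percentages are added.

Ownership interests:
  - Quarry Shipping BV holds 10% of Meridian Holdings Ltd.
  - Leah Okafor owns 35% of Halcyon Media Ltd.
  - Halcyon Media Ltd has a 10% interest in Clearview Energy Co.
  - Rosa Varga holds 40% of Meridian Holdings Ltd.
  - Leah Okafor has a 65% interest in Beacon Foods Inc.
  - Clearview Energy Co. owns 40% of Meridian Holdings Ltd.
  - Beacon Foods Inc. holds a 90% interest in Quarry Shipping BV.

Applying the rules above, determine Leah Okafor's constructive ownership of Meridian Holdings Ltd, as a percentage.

7.25%

Chain via Halcyon Media Ltd → Clearview Energy Co. (R1): 35% × 10% × 40% = 1.4% of Meridian Holdings Ltd.
Chain via Beacon Foods Inc. → Quarry Shipping BV (R1): 65% × 90% × 10% = 5.85% of Meridian Holdings Ltd.
Aggregating (R2): 1.4% + 5.85% = 7.25%.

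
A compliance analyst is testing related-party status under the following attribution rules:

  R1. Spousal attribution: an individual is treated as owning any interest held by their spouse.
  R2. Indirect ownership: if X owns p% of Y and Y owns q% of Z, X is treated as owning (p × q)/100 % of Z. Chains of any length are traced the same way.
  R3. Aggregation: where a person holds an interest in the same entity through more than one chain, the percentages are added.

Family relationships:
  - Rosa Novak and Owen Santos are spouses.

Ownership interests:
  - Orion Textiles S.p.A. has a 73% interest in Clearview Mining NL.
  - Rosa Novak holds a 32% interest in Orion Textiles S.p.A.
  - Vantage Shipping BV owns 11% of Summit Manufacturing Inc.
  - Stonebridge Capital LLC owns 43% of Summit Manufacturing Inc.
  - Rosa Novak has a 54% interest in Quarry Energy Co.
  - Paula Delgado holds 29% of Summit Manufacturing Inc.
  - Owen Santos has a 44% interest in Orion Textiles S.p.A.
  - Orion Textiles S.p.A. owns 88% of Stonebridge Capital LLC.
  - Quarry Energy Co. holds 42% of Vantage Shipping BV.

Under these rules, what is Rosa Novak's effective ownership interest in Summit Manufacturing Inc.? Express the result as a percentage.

31.2532%

By spousal attribution (R1), Rosa Novak is treated as also owning Owen Santos's interest in Orion Textiles S.p.A, giving 32% + 44% = 76%.
Chain via Quarry Energy Co. → Vantage Shipping BV (R2): 54% × 42% × 11% = 2.4948% of Summit Manufacturing Inc.
Chain via Orion Textiles S.p.A. → Stonebridge Capital LLC (R2): 76% × 88% × 43% = 28.7584% of Summit Manufacturing Inc.
Aggregating (R3): 2.4948% + 28.7584% = 31.2532%.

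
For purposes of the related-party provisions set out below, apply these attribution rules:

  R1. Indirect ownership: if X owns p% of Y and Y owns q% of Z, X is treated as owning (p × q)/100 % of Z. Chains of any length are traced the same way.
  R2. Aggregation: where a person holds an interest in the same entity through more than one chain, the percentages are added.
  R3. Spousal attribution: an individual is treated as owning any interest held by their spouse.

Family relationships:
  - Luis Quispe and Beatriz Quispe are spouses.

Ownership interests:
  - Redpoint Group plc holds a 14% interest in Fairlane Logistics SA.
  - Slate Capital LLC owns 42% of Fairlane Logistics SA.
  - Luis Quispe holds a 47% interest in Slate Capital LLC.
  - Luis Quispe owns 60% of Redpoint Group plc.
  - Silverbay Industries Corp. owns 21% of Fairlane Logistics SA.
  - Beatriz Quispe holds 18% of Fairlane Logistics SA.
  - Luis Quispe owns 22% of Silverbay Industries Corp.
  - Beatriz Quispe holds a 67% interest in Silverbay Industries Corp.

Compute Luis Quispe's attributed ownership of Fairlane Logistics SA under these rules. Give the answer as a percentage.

64.83%

By spousal attribution (R3), Luis Quispe is treated as also owning Beatriz Quispe's interest in Silverbay Industries Corp, giving 22% + 67% = 89%.
By spousal attribution (R3), Luis Quispe is treated as owning Beatriz Quispe's 18% interest in Fairlane Logistics SA.
Chain via Redpoint Group plc (R1): 60% × 14% = 8.4% of Fairlane Logistics SA.
Chain via Silverbay Industries Corp. (R1): 89% × 21% = 18.69% of Fairlane Logistics SA.
Chain via Slate Capital LLC (R1): 47% × 42% = 19.74% of Fairlane Logistics SA.
Direct interest in Fairlane Logistics SA: 18%.
Aggregating (R2): 8.4% + 18.69% + 19.74% + 18% = 64.83%.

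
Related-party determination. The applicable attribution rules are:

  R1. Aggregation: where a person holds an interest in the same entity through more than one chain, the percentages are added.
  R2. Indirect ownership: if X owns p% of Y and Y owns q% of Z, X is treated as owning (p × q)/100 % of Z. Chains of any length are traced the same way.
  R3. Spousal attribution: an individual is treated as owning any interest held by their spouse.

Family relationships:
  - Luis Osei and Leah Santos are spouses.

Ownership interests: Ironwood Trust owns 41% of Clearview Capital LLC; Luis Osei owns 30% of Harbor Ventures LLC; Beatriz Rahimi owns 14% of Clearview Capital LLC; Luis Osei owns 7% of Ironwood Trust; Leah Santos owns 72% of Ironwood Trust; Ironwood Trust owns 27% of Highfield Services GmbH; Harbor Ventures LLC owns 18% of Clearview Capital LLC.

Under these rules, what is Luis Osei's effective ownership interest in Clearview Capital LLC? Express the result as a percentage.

37.79%

By spousal attribution (R3), Luis Osei is treated as also owning Leah Santos's interest in Ironwood Trust, giving 7% + 72% = 79%.
Chain via Harbor Ventures LLC (R2): 30% × 18% = 5.4% of Clearview Capital LLC.
Chain via Ironwood Trust (R2): 79% × 41% = 32.39% of Clearview Capital LLC.
Aggregating (R1): 5.4% + 32.39% = 37.79%.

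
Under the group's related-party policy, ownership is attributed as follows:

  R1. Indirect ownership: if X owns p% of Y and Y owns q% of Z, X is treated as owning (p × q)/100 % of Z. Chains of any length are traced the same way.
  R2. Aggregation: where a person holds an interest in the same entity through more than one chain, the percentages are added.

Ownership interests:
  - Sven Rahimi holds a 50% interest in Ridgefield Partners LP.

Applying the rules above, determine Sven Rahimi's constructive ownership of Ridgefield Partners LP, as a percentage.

Direct interest in Ridgefield Partners LP: 50%.

50%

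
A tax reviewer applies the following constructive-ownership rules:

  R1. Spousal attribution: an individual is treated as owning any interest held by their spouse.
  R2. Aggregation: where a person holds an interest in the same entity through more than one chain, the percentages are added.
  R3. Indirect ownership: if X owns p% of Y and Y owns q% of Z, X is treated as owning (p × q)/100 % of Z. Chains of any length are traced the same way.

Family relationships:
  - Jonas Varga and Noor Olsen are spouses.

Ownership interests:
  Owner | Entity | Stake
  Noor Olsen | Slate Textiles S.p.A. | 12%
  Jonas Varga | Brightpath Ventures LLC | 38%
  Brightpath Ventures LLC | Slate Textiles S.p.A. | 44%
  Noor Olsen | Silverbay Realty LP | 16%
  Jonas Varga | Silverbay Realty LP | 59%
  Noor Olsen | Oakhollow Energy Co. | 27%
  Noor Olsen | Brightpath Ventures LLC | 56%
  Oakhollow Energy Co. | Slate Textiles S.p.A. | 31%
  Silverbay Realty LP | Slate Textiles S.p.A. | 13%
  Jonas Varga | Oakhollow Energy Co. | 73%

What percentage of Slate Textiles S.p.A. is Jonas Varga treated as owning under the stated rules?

By spousal attribution (R1), Jonas Varga is treated as also owning Noor Olsen's interest in Brightpath Ventures LLC, giving 38% + 56% = 94%.
By spousal attribution (R1), Jonas Varga is treated as also owning Noor Olsen's interest in Silverbay Realty LP, giving 59% + 16% = 75%.
By spousal attribution (R1), Jonas Varga is treated as also owning Noor Olsen's interest in Oakhollow Energy Co, giving 73% + 27% = 100%.
By spousal attribution (R1), Jonas Varga is treated as owning Noor Olsen's 12% interest in Slate Textiles S.p.A.
Chain via Brightpath Ventures LLC (R3): 94% × 44% = 41.36% of Slate Textiles S.p.A.
Chain via Silverbay Realty LP (R3): 75% × 13% = 9.75% of Slate Textiles S.p.A.
Chain via Oakhollow Energy Co. (R3): 100% × 31% = 31% of Slate Textiles S.p.A.
Direct interest in Slate Textiles S.p.A: 12%.
Aggregating (R2): 41.36% + 9.75% + 31% + 12% = 94.11%.

94.11%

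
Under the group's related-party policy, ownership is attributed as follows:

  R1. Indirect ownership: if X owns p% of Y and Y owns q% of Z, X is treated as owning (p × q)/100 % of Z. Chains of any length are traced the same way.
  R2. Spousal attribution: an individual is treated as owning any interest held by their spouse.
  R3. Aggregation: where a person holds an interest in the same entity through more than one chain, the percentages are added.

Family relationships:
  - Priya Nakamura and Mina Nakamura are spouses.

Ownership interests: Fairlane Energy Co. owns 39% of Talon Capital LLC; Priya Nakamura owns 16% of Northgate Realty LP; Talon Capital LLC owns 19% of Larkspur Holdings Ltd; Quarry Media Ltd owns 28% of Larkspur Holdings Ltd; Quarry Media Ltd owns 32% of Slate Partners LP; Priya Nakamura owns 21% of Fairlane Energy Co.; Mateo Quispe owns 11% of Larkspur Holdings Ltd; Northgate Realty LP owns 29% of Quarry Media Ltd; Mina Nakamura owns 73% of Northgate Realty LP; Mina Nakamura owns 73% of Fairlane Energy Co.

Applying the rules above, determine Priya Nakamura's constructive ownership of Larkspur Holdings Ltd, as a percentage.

By spousal attribution (R2), Priya Nakamura is treated as also owning Mina Nakamura's interest in Fairlane Energy Co, giving 21% + 73% = 94%.
By spousal attribution (R2), Priya Nakamura is treated as also owning Mina Nakamura's interest in Northgate Realty LP, giving 16% + 73% = 89%.
Chain via Fairlane Energy Co. → Talon Capital LLC (R1): 94% × 39% × 19% = 6.9654% of Larkspur Holdings Ltd.
Chain via Northgate Realty LP → Quarry Media Ltd (R1): 89% × 29% × 28% = 7.2268% of Larkspur Holdings Ltd.
Aggregating (R3): 6.9654% + 7.2268% = 14.1922%.

14.1922%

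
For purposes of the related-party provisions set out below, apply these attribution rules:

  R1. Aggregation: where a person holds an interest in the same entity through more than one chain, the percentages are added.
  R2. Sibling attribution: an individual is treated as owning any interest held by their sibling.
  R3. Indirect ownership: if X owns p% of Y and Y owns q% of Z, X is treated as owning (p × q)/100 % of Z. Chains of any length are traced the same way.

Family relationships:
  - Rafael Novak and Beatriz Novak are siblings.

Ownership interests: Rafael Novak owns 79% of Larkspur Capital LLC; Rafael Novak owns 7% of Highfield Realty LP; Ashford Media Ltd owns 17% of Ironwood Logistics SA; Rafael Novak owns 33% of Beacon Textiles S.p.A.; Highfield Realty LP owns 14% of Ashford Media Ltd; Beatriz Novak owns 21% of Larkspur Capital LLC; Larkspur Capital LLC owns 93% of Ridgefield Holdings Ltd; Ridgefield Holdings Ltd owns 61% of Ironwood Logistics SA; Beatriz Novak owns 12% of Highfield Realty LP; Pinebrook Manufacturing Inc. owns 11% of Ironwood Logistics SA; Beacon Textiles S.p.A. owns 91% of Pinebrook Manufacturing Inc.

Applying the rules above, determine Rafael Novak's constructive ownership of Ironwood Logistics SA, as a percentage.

60.4855%

By sibling attribution (R2), Rafael Novak is treated as also owning Beatriz Novak's interest in Larkspur Capital LLC, giving 79% + 21% = 100%.
By sibling attribution (R2), Rafael Novak is treated as also owning Beatriz Novak's interest in Highfield Realty LP, giving 7% + 12% = 19%.
Chain via Larkspur Capital LLC → Ridgefield Holdings Ltd (R3): 100% × 93% × 61% = 56.73% of Ironwood Logistics SA.
Chain via Beacon Textiles S.p.A. → Pinebrook Manufacturing Inc. (R3): 33% × 91% × 11% = 3.3033% of Ironwood Logistics SA.
Chain via Highfield Realty LP → Ashford Media Ltd (R3): 19% × 14% × 17% = 0.4522% of Ironwood Logistics SA.
Aggregating (R1): 56.73% + 3.3033% + 0.4522% = 60.4855%.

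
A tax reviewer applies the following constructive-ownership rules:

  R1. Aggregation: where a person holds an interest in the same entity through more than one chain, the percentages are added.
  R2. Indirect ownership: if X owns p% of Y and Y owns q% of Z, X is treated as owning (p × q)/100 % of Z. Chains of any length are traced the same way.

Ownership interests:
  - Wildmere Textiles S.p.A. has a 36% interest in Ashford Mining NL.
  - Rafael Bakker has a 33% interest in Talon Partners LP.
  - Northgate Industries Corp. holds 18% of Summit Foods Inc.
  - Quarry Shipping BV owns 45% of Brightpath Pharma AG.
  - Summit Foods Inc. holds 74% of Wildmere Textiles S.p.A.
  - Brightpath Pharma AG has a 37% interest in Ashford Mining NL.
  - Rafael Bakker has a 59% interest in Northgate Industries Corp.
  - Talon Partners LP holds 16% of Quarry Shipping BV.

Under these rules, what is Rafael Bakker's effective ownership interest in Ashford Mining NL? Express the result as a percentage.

Chain via Talon Partners LP → Quarry Shipping BV → Brightpath Pharma AG (R2): 33% × 16% × 45% × 37% = 0.87912% of Ashford Mining NL.
Chain via Northgate Industries Corp. → Summit Foods Inc. → Wildmere Textiles S.p.A. (R2): 59% × 18% × 74% × 36% = 2.829168% of Ashford Mining NL.
Aggregating (R1): 0.87912% + 2.829168% = 3.708288%.

3.708288%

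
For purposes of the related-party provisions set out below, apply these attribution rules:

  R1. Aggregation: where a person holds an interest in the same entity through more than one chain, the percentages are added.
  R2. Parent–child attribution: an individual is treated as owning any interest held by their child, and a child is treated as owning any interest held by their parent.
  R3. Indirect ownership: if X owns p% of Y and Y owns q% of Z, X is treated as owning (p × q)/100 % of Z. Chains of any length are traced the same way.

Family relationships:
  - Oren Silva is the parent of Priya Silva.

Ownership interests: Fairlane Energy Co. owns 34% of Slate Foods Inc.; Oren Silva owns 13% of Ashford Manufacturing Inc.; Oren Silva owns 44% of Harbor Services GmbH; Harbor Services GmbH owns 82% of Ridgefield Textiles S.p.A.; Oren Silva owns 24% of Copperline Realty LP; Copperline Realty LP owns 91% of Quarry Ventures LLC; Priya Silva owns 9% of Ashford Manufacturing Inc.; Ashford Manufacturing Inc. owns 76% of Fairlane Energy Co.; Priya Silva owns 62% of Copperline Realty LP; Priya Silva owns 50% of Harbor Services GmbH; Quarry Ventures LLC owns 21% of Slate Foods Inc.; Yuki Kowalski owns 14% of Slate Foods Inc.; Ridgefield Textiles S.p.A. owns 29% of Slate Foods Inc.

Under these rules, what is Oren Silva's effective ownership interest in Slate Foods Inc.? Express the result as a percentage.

By parent–child attribution (R2), Oren Silva is treated as also owning Priya Silva's interest in Copperline Realty LP, giving 24% + 62% = 86%.
By parent–child attribution (R2), Oren Silva is treated as also owning Priya Silva's interest in Ashford Manufacturing Inc, giving 13% + 9% = 22%.
By parent–child attribution (R2), Oren Silva is treated as also owning Priya Silva's interest in Harbor Services GmbH, giving 44% + 50% = 94%.
Chain via Copperline Realty LP → Quarry Ventures LLC (R3): 86% × 91% × 21% = 16.4346% of Slate Foods Inc.
Chain via Ashford Manufacturing Inc. → Fairlane Energy Co. (R3): 22% × 76% × 34% = 5.6848% of Slate Foods Inc.
Chain via Harbor Services GmbH → Ridgefield Textiles S.p.A. (R3): 94% × 82% × 29% = 22.3532% of Slate Foods Inc.
Aggregating (R1): 16.4346% + 5.6848% + 22.3532% = 44.4726%.

44.4726%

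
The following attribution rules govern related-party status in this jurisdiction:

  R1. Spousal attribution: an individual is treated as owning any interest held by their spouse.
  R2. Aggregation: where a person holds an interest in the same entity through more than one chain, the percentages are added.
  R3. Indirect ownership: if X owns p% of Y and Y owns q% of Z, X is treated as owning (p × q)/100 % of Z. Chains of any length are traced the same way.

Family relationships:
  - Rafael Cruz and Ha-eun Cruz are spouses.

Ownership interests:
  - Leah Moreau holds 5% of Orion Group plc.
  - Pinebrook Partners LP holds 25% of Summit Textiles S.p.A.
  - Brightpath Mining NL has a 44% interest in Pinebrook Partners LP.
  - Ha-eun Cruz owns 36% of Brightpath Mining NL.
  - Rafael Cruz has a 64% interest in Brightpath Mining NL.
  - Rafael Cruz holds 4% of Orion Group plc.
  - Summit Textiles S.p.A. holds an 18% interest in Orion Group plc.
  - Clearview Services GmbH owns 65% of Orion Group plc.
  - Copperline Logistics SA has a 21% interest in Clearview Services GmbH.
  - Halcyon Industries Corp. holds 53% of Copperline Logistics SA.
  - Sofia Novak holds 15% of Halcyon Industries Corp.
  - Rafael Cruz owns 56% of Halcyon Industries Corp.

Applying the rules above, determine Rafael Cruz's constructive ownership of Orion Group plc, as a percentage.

10.03132%

By spousal attribution (R1), Rafael Cruz is treated as also owning Ha-eun Cruz's interest in Brightpath Mining NL, giving 64% + 36% = 100%.
Chain via Brightpath Mining NL → Pinebrook Partners LP → Summit Textiles S.p.A. (R3): 100% × 44% × 25% × 18% = 1.98% of Orion Group plc.
Chain via Halcyon Industries Corp. → Copperline Logistics SA → Clearview Services GmbH (R3): 56% × 53% × 21% × 65% = 4.05132% of Orion Group plc.
Direct interest in Orion Group plc: 4%.
Aggregating (R2): 1.98% + 4.05132% + 4% = 10.03132%.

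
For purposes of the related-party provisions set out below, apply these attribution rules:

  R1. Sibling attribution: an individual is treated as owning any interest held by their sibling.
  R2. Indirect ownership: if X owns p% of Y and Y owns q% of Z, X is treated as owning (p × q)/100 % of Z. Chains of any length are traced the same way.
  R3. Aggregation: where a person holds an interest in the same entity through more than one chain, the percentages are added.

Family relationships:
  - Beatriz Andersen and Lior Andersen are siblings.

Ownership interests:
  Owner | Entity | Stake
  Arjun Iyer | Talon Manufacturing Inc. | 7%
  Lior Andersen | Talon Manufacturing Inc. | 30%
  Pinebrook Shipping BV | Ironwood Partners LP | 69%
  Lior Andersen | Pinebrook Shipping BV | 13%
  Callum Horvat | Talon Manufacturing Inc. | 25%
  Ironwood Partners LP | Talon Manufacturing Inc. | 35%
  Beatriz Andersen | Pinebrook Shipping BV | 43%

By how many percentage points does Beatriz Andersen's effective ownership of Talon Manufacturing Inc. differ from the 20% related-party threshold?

23.524

By sibling attribution (R1), Beatriz Andersen is treated as also owning Lior Andersen's interest in Pinebrook Shipping BV, giving 43% + 13% = 56%.
By sibling attribution (R1), Beatriz Andersen is treated as owning Lior Andersen's 30% interest in Talon Manufacturing Inc.
Chain via Pinebrook Shipping BV → Ironwood Partners LP (R2): 56% × 69% × 35% = 13.524% of Talon Manufacturing Inc.
Direct interest in Talon Manufacturing Inc: 30%.
Aggregating (R3): 13.524% + 30% = 43.524%.
43.524% exceeds the 20% threshold by 23.524 percentage points.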